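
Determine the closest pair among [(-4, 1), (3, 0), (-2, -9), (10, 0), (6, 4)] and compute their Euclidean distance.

Computing all pairwise distances among 5 points:

d((-4, 1), (3, 0)) = 7.0711
d((-4, 1), (-2, -9)) = 10.198
d((-4, 1), (10, 0)) = 14.0357
d((-4, 1), (6, 4)) = 10.4403
d((3, 0), (-2, -9)) = 10.2956
d((3, 0), (10, 0)) = 7.0
d((3, 0), (6, 4)) = 5.0 <-- minimum
d((-2, -9), (10, 0)) = 15.0
d((-2, -9), (6, 4)) = 15.2643
d((10, 0), (6, 4)) = 5.6569

Closest pair: (3, 0) and (6, 4) with distance 5.0

The closest pair is (3, 0) and (6, 4) with Euclidean distance 5.0. For 5 points, brute-force pairwise comparison is shown above. For large n, the divide-and-conquer algorithm (sort by x, recurse on halves, check the dividing strip) achieves O(n log n).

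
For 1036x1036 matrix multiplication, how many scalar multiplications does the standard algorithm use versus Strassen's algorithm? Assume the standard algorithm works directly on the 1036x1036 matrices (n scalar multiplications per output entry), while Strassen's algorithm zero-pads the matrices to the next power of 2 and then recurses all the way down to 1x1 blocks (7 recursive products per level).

Matrix multiplication for 1036x1036 matrices:

Strassen's algorithm requires power-of-2 dimensions. Pad 1036x1036 to 2048x2048 (next power of 2).

Standard algorithm: 1036^3 = 1111934656 multiplications
Strassen's algorithm: 7^(log2(2048)) = 7^11 = 1977326743 multiplications
Difference: 1111934656 - 1977326743 = -865392087 (Strassen uses MORE here due to padding overhead — for small or just-over-power-of-2 n, padding can outweigh the per-level savings)

Standard: 1111934656 multiplications (1036^3). Strassen: 1977326743 multiplications (7^11, after padding to 2048x2048). Strassen reduces 8 recursive multiplications to 7 at each level.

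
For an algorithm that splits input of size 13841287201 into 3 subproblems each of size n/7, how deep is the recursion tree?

For divide and conquer with division factor 7:

Problem sizes at each level:
Level 0: 13841287201
Level 1: 1977326743
Level 2: 282475249
Level 3: 40353607
Level 4: 5764801
Level 5: 823543
Level 6: 117649
Level 7: 16807
Level 8: 2401
Level 9: 343
Level 10: 49
Level 11: 7
Level 12: 1

The root is level 0 and the size-1 base case is level 12 (the tree spans levels 0 through 12, i.e. 13 levels counting the root), so the depth is the number of divisions: log_7(13841287201) = 12

The recursion tree depth is log_7(13841287201) = 12. At each level, the problem size is divided by 7, so it takes 12 divisions to reduce to a base case of size 1. The algorithm makes 3 recursive calls at each level.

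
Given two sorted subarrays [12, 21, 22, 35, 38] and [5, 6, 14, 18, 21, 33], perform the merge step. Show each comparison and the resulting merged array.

Merging process:

Compare 12 vs 5: take 5 from right. Merged: [5]
Compare 12 vs 6: take 6 from right. Merged: [5, 6]
Compare 12 vs 14: take 12 from left. Merged: [5, 6, 12]
Compare 21 vs 14: take 14 from right. Merged: [5, 6, 12, 14]
Compare 21 vs 18: take 18 from right. Merged: [5, 6, 12, 14, 18]
Compare 21 vs 21: take 21 from left. Merged: [5, 6, 12, 14, 18, 21]
Compare 22 vs 21: take 21 from right. Merged: [5, 6, 12, 14, 18, 21, 21]
Compare 22 vs 33: take 22 from left. Merged: [5, 6, 12, 14, 18, 21, 21, 22]
Compare 35 vs 33: take 33 from right. Merged: [5, 6, 12, 14, 18, 21, 21, 22, 33]
Append remaining from left: [35, 38]. Merged: [5, 6, 12, 14, 18, 21, 21, 22, 33, 35, 38]

Final merged array: [5, 6, 12, 14, 18, 21, 21, 22, 33, 35, 38]
Total comparisons: 9

The merged array is [5, 6, 12, 14, 18, 21, 21, 22, 33, 35, 38], requiring 9 comparisons. The merge step runs in O(n) time where n is the total number of elements.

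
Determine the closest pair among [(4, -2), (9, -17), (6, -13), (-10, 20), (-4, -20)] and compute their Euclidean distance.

Computing all pairwise distances among 5 points:

d((4, -2), (9, -17)) = 15.8114
d((4, -2), (6, -13)) = 11.1803
d((4, -2), (-10, 20)) = 26.0768
d((4, -2), (-4, -20)) = 19.6977
d((9, -17), (6, -13)) = 5.0 <-- minimum
d((9, -17), (-10, 20)) = 41.5933
d((9, -17), (-4, -20)) = 13.3417
d((6, -13), (-10, 20)) = 36.6742
d((6, -13), (-4, -20)) = 12.2066
d((-10, 20), (-4, -20)) = 40.4475

Closest pair: (9, -17) and (6, -13) with distance 5.0

The closest pair is (9, -17) and (6, -13) with Euclidean distance 5.0. For 5 points, brute-force pairwise comparison is shown above. For large n, the divide-and-conquer algorithm (sort by x, recurse on halves, check the dividing strip) achieves O(n log n).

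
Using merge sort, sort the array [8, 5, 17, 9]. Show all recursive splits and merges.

Merge sort trace:

Split: [8, 5, 17, 9] -> [8, 5] and [17, 9]
  Split: [8, 5] -> [8] and [5]
  Merge: [8] + [5] -> [5, 8]
  Split: [17, 9] -> [17] and [9]
  Merge: [17] + [9] -> [9, 17]
Merge: [5, 8] + [9, 17] -> [5, 8, 9, 17]

Final sorted array: [5, 8, 9, 17]

The merge sort proceeds by recursively splitting the array and merging sorted halves.
After all merges, the sorted array is [5, 8, 9, 17].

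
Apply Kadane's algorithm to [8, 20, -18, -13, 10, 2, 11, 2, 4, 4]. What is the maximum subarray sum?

Using Kadane's algorithm on [8, 20, -18, -13, 10, 2, 11, 2, 4, 4]:

Scanning through the array:
Position 1 (value 20): max_ending_here = 28, max_so_far = 28
Position 2 (value -18): max_ending_here = 10, max_so_far = 28
Position 3 (value -13): max_ending_here = -3, max_so_far = 28
Position 4 (value 10): max_ending_here = 10, max_so_far = 28
Position 5 (value 2): max_ending_here = 12, max_so_far = 28
Position 6 (value 11): max_ending_here = 23, max_so_far = 28
Position 7 (value 2): max_ending_here = 25, max_so_far = 28
Position 8 (value 4): max_ending_here = 29, max_so_far = 29
Position 9 (value 4): max_ending_here = 33, max_so_far = 33

Maximum subarray: [10, 2, 11, 2, 4, 4]
Maximum sum: 33

The maximum subarray is [10, 2, 11, 2, 4, 4] with sum 33. This subarray runs from index 4 to index 9.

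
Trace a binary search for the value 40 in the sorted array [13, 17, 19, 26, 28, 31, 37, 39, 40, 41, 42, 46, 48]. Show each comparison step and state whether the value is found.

Binary search for 40 in [13, 17, 19, 26, 28, 31, 37, 39, 40, 41, 42, 46, 48]:

lo=0, hi=12, mid=6, arr[mid]=37 -> 37 < 40, search right half
lo=7, hi=12, mid=9, arr[mid]=41 -> 41 > 40, search left half
lo=7, hi=8, mid=7, arr[mid]=39 -> 39 < 40, search right half
lo=8, hi=8, mid=8, arr[mid]=40 -> Found target at index 8!

Binary search finds 40 at index 8 after 4 comparisons. The search repeatedly halves the search space by comparing with the middle element.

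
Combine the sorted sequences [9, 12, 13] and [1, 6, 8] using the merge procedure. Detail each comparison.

Merging process:

Compare 9 vs 1: take 1 from right. Merged: [1]
Compare 9 vs 6: take 6 from right. Merged: [1, 6]
Compare 9 vs 8: take 8 from right. Merged: [1, 6, 8]
Append remaining from left: [9, 12, 13]. Merged: [1, 6, 8, 9, 12, 13]

Final merged array: [1, 6, 8, 9, 12, 13]
Total comparisons: 3

The merged array is [1, 6, 8, 9, 12, 13], requiring 3 comparisons. The merge step runs in O(n) time where n is the total number of elements.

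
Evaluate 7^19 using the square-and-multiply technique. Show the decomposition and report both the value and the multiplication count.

Computing 7^19 by squaring (build up from 7^1; each line after the first costs one multiplication):

7^1 = 7
7^2 = (7^1)^2 = 7^2 = 49
7^4 = (7^2)^2 = 49^2 = 2401
7^8 = (7^4)^2 = 2401^2 = 5764801
7^9 = 7 * 7^8 = 7 * 5764801 = 40353607
7^18 = (7^9)^2 = 40353607^2 = 1628413597910449
7^19 = 7 * 7^18 = 7 * 1628413597910449 = 11398895185373143

Result: 11398895185373143
Multiplications needed: 6 (6 lines after 7^1)

7^19 = 11398895185373143. Using exponentiation by squaring, this requires 6 multiplications. The key idea: if the exponent is even, square the half-power; if odd, multiply by the base once.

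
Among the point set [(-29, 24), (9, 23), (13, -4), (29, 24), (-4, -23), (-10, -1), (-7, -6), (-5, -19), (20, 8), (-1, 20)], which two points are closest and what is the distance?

Computing all pairwise distances among 10 points:

d((-29, 24), (9, 23)) = 38.0132
d((-29, 24), (13, -4)) = 50.4777
d((-29, 24), (29, 24)) = 58.0
d((-29, 24), (-4, -23)) = 53.2353
d((-29, 24), (-10, -1)) = 31.4006
d((-29, 24), (-7, -6)) = 37.2022
d((-29, 24), (-5, -19)) = 49.2443
d((-29, 24), (20, 8)) = 51.5461
d((-29, 24), (-1, 20)) = 28.2843
d((9, 23), (13, -4)) = 27.2947
d((9, 23), (29, 24)) = 20.025
d((9, 23), (-4, -23)) = 47.8017
d((9, 23), (-10, -1)) = 30.6105
d((9, 23), (-7, -6)) = 33.121
d((9, 23), (-5, -19)) = 44.2719
d((9, 23), (20, 8)) = 18.6011
d((9, 23), (-1, 20)) = 10.4403
d((13, -4), (29, 24)) = 32.249
d((13, -4), (-4, -23)) = 25.4951
d((13, -4), (-10, -1)) = 23.1948
d((13, -4), (-7, -6)) = 20.0998
d((13, -4), (-5, -19)) = 23.4307
d((13, -4), (20, 8)) = 13.8924
d((13, -4), (-1, 20)) = 27.7849
d((29, 24), (-4, -23)) = 57.4282
d((29, 24), (-10, -1)) = 46.3249
d((29, 24), (-7, -6)) = 46.8615
d((29, 24), (-5, -19)) = 54.8179
d((29, 24), (20, 8)) = 18.3576
d((29, 24), (-1, 20)) = 30.2655
d((-4, -23), (-10, -1)) = 22.8035
d((-4, -23), (-7, -6)) = 17.2627
d((-4, -23), (-5, -19)) = 4.1231 <-- minimum
d((-4, -23), (20, 8)) = 39.2046
d((-4, -23), (-1, 20)) = 43.1045
d((-10, -1), (-7, -6)) = 5.831
d((-10, -1), (-5, -19)) = 18.6815
d((-10, -1), (20, 8)) = 31.3209
d((-10, -1), (-1, 20)) = 22.8473
d((-7, -6), (-5, -19)) = 13.1529
d((-7, -6), (20, 8)) = 30.4138
d((-7, -6), (-1, 20)) = 26.6833
d((-5, -19), (20, 8)) = 36.7967
d((-5, -19), (-1, 20)) = 39.2046
d((20, 8), (-1, 20)) = 24.1868

Closest pair: (-4, -23) and (-5, -19) with distance 4.1231

The closest pair is (-4, -23) and (-5, -19) with Euclidean distance 4.1231. For 10 points, brute-force pairwise comparison is shown above. For large n, the divide-and-conquer algorithm (sort by x, recurse on halves, check the dividing strip) achieves O(n log n).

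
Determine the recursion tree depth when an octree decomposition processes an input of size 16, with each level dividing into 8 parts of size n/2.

For divide and conquer with division factor 2:

Problem sizes at each level:
Level 0: 16
Level 1: 8
Level 2: 4
Level 3: 2
Level 4: 1

The root is level 0 and the size-1 base case is level 4 (the tree spans levels 0 through 4, i.e. 5 levels counting the root), so the depth is the number of divisions: log_2(16) = 4

The recursion tree depth is log_2(16) = 4. At each level, the problem size is divided by 2, so it takes 4 divisions to reduce to a base case of size 1. The algorithm makes 8 recursive calls at each level.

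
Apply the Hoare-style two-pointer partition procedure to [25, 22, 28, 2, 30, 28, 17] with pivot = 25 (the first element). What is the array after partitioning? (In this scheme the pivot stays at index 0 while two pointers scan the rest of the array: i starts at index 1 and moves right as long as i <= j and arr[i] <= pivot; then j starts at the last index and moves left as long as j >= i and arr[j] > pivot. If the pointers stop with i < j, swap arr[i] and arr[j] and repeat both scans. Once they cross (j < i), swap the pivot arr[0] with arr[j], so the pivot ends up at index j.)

Hoare-style two-pointer partition with pivot = 25:

Initial array: [25, 22, 28, 2, 30, 28, 17]

Pointers start at i = 1, j = 6.
i stops at index 2 (arr[2]=28 > 25), j stops at index 6 (arr[6]=17 <= 25): swap arr[2] and arr[6], array becomes [25, 22, 17, 2, 30, 28, 28]
i ends at 4, j ends at 3: the pointers have crossed (j < i), so scanning stops.

Swap pivot arr[0] with arr[3] to place pivot at position 3: [2, 22, 17, 25, 30, 28, 28]
Pivot position: 3

After partitioning with pivot 25, the array becomes [2, 22, 17, 25, 30, 28, 28]. The pivot is placed at index 3. All elements to the left of the pivot are <= 25, and all elements to the right are > 25.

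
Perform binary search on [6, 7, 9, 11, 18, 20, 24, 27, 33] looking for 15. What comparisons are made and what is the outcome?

Binary search for 15 in [6, 7, 9, 11, 18, 20, 24, 27, 33]:

lo=0, hi=8, mid=4, arr[mid]=18 -> 18 > 15, search left half
lo=0, hi=3, mid=1, arr[mid]=7 -> 7 < 15, search right half
lo=2, hi=3, mid=2, arr[mid]=9 -> 9 < 15, search right half
lo=3, hi=3, mid=3, arr[mid]=11 -> 11 < 15, search right half
lo=4 > hi=3, target 15 not found

Binary search determines that 15 is not in the array after 4 comparisons. The search space was exhausted without finding the target.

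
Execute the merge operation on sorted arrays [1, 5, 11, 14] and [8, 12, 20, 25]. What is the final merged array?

Merging process:

Compare 1 vs 8: take 1 from left. Merged: [1]
Compare 5 vs 8: take 5 from left. Merged: [1, 5]
Compare 11 vs 8: take 8 from right. Merged: [1, 5, 8]
Compare 11 vs 12: take 11 from left. Merged: [1, 5, 8, 11]
Compare 14 vs 12: take 12 from right. Merged: [1, 5, 8, 11, 12]
Compare 14 vs 20: take 14 from left. Merged: [1, 5, 8, 11, 12, 14]
Append remaining from right: [20, 25]. Merged: [1, 5, 8, 11, 12, 14, 20, 25]

Final merged array: [1, 5, 8, 11, 12, 14, 20, 25]
Total comparisons: 6

The merged array is [1, 5, 8, 11, 12, 14, 20, 25], requiring 6 comparisons. The merge step runs in O(n) time where n is the total number of elements.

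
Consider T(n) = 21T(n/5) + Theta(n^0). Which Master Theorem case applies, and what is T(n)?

Master Theorem for T(n) = 21T(n/5) + O(n^0):

a = 21, b = 5, c = 0
log_b(a) = log_5(21) = 1.8917

Case 1: c = 0 < log_5(21) = 1.8917
T(n) = O(n^(log_5 21))

For T(n) = 21T(n/5) + O(n^0): log_5(21) = 1.8917. This is Case 1 of the Master Theorem (c < log_b(a), work dominated by leaves), giving O(n^(log_5 21)).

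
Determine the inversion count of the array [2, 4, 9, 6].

Finding inversions in [2, 4, 9, 6]:

(2, 3): arr[2]=9 > arr[3]=6

Total inversions: 1

The array has 1 inversion(s): (2,3). Each pair (i,j) satisfies i < j and arr[i] > arr[j].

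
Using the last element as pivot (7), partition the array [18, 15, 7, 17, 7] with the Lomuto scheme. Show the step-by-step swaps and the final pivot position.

Lomuto partition with pivot = 7:

Initial array: [18, 15, 7, 17, 7]

arr[0]=18 > 7: no swap
arr[1]=15 > 7: no swap
arr[2]=7 <= 7: swap with position 0, array becomes [7, 15, 18, 17, 7]
arr[3]=17 > 7: no swap

Place pivot at position 1: [7, 7, 18, 17, 15]
Pivot position: 1

After partitioning with pivot 7, the array becomes [7, 7, 18, 17, 15]. The pivot is placed at index 1. All elements to the left of the pivot are <= 7, and all elements to the right are > 7.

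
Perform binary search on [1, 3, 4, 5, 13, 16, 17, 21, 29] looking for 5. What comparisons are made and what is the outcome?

Binary search for 5 in [1, 3, 4, 5, 13, 16, 17, 21, 29]:

lo=0, hi=8, mid=4, arr[mid]=13 -> 13 > 5, search left half
lo=0, hi=3, mid=1, arr[mid]=3 -> 3 < 5, search right half
lo=2, hi=3, mid=2, arr[mid]=4 -> 4 < 5, search right half
lo=3, hi=3, mid=3, arr[mid]=5 -> Found target at index 3!

Binary search finds 5 at index 3 after 4 comparisons. The search repeatedly halves the search space by comparing with the middle element.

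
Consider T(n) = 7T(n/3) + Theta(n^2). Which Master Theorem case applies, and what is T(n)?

Master Theorem for T(n) = 7T(n/3) + O(n^2):

a = 7, b = 3, c = 2
log_b(a) = log_3(7) = 1.7712

Case 3: c = 2 > log_3(7) = 1.7712
T(n) = O(n^2) = O(n^2)

For T(n) = 7T(n/3) + O(n^2): log_3(7) = 1.7712. This is Case 3 of the Master Theorem (c > log_b(a), work dominated by root), giving O(n^2).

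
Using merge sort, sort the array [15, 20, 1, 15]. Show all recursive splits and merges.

Merge sort trace:

Split: [15, 20, 1, 15] -> [15, 20] and [1, 15]
  Split: [15, 20] -> [15] and [20]
  Merge: [15] + [20] -> [15, 20]
  Split: [1, 15] -> [1] and [15]
  Merge: [1] + [15] -> [1, 15]
Merge: [15, 20] + [1, 15] -> [1, 15, 15, 20]

Final sorted array: [1, 15, 15, 20]

The merge sort proceeds by recursively splitting the array and merging sorted halves.
After all merges, the sorted array is [1, 15, 15, 20].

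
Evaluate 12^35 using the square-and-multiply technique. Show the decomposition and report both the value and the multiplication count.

Computing 12^35 by squaring (build up from 12^1; each line after the first costs one multiplication):

12^1 = 12
12^2 = (12^1)^2 = 12^2 = 144
12^4 = (12^2)^2 = 144^2 = 20736
12^8 = (12^4)^2 = 20736^2 = 429981696
12^16 = (12^8)^2 = 429981696^2 = 184884258895036416
12^17 = 12 * 12^16 = 12 * 184884258895036416 = 2218611106740436992
12^34 = (12^17)^2 = 2218611106740436992^2 = 4922235242952026704037113243122008064
12^35 = 12 * 12^34 = 12 * 4922235242952026704037113243122008064 = 59066822915424320448445358917464096768

Result: 59066822915424320448445358917464096768
Multiplications needed: 7 (7 lines after 12^1)

12^35 = 59066822915424320448445358917464096768. Using exponentiation by squaring, this requires 7 multiplications. The key idea: if the exponent is even, square the half-power; if odd, multiply by the base once.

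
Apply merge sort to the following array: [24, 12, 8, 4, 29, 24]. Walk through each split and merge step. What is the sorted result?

Merge sort trace:

Split: [24, 12, 8, 4, 29, 24] -> [24, 12, 8] and [4, 29, 24]
  Split: [24, 12, 8] -> [24] and [12, 8]
    Split: [12, 8] -> [12] and [8]
    Merge: [12] + [8] -> [8, 12]
  Merge: [24] + [8, 12] -> [8, 12, 24]
  Split: [4, 29, 24] -> [4] and [29, 24]
    Split: [29, 24] -> [29] and [24]
    Merge: [29] + [24] -> [24, 29]
  Merge: [4] + [24, 29] -> [4, 24, 29]
Merge: [8, 12, 24] + [4, 24, 29] -> [4, 8, 12, 24, 24, 29]

Final sorted array: [4, 8, 12, 24, 24, 29]

The merge sort proceeds by recursively splitting the array and merging sorted halves.
After all merges, the sorted array is [4, 8, 12, 24, 24, 29].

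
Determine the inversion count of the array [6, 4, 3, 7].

Finding inversions in [6, 4, 3, 7]:

(0, 1): arr[0]=6 > arr[1]=4
(0, 2): arr[0]=6 > arr[2]=3
(1, 2): arr[1]=4 > arr[2]=3

Total inversions: 3

The array has 3 inversion(s): (0,1), (0,2), (1,2). Each pair (i,j) satisfies i < j and arr[i] > arr[j].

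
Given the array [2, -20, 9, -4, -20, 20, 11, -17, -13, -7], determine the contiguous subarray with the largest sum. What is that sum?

Using Kadane's algorithm on [2, -20, 9, -4, -20, 20, 11, -17, -13, -7]:

Scanning through the array:
Position 1 (value -20): max_ending_here = -18, max_so_far = 2
Position 2 (value 9): max_ending_here = 9, max_so_far = 9
Position 3 (value -4): max_ending_here = 5, max_so_far = 9
Position 4 (value -20): max_ending_here = -15, max_so_far = 9
Position 5 (value 20): max_ending_here = 20, max_so_far = 20
Position 6 (value 11): max_ending_here = 31, max_so_far = 31
Position 7 (value -17): max_ending_here = 14, max_so_far = 31
Position 8 (value -13): max_ending_here = 1, max_so_far = 31
Position 9 (value -7): max_ending_here = -6, max_so_far = 31

Maximum subarray: [20, 11]
Maximum sum: 31

The maximum subarray is [20, 11] with sum 31. This subarray runs from index 5 to index 6.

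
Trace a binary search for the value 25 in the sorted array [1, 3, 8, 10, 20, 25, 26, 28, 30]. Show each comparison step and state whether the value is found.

Binary search for 25 in [1, 3, 8, 10, 20, 25, 26, 28, 30]:

lo=0, hi=8, mid=4, arr[mid]=20 -> 20 < 25, search right half
lo=5, hi=8, mid=6, arr[mid]=26 -> 26 > 25, search left half
lo=5, hi=5, mid=5, arr[mid]=25 -> Found target at index 5!

Binary search finds 25 at index 5 after 3 comparisons. The search repeatedly halves the search space by comparing with the middle element.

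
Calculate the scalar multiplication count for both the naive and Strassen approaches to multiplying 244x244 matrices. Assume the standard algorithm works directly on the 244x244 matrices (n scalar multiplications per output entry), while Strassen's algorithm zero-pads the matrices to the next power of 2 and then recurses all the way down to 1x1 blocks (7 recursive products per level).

Matrix multiplication for 244x244 matrices:

Strassen's algorithm requires power-of-2 dimensions. Pad 244x244 to 256x256 (next power of 2).

Standard algorithm: 244^3 = 14526784 multiplications
Strassen's algorithm: 7^(log2(256)) = 7^8 = 5764801 multiplications
Savings: 14526784 - 5764801 = 8761983 multiplications

Standard: 14526784 multiplications (244^3). Strassen: 5764801 multiplications (7^8, after padding to 256x256). Strassen reduces 8 recursive multiplications to 7 at each level.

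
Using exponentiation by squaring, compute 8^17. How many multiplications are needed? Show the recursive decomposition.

Computing 8^17 by squaring (build up from 8^1; each line after the first costs one multiplication):

8^1 = 8
8^2 = (8^1)^2 = 8^2 = 64
8^4 = (8^2)^2 = 64^2 = 4096
8^8 = (8^4)^2 = 4096^2 = 16777216
8^16 = (8^8)^2 = 16777216^2 = 281474976710656
8^17 = 8 * 8^16 = 8 * 281474976710656 = 2251799813685248

Result: 2251799813685248
Multiplications needed: 5 (5 lines after 8^1)

8^17 = 2251799813685248. Using exponentiation by squaring, this requires 5 multiplications. The key idea: if the exponent is even, square the half-power; if odd, multiply by the base once.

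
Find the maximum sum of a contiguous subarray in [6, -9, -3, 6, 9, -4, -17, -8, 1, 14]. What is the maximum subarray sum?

Using Kadane's algorithm on [6, -9, -3, 6, 9, -4, -17, -8, 1, 14]:

Scanning through the array:
Position 1 (value -9): max_ending_here = -3, max_so_far = 6
Position 2 (value -3): max_ending_here = -3, max_so_far = 6
Position 3 (value 6): max_ending_here = 6, max_so_far = 6
Position 4 (value 9): max_ending_here = 15, max_so_far = 15
Position 5 (value -4): max_ending_here = 11, max_so_far = 15
Position 6 (value -17): max_ending_here = -6, max_so_far = 15
Position 7 (value -8): max_ending_here = -8, max_so_far = 15
Position 8 (value 1): max_ending_here = 1, max_so_far = 15
Position 9 (value 14): max_ending_here = 15, max_so_far = 15

Maximum subarray: [6, 9]
Maximum sum: 15

The maximum subarray is [6, 9] with sum 15. This subarray runs from index 3 to index 4.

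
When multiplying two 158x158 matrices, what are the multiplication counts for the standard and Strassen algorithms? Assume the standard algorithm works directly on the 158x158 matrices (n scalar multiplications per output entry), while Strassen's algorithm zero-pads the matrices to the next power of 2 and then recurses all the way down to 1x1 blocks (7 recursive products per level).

Matrix multiplication for 158x158 matrices:

Strassen's algorithm requires power-of-2 dimensions. Pad 158x158 to 256x256 (next power of 2).

Standard algorithm: 158^3 = 3944312 multiplications
Strassen's algorithm: 7^(log2(256)) = 7^8 = 5764801 multiplications
Difference: 3944312 - 5764801 = -1820489 (Strassen uses MORE here due to padding overhead — for small or just-over-power-of-2 n, padding can outweigh the per-level savings)

Standard: 3944312 multiplications (158^3). Strassen: 5764801 multiplications (7^8, after padding to 256x256). Strassen reduces 8 recursive multiplications to 7 at each level.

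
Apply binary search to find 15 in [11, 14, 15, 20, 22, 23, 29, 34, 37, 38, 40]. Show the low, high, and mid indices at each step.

Binary search for 15 in [11, 14, 15, 20, 22, 23, 29, 34, 37, 38, 40]:

lo=0, hi=10, mid=5, arr[mid]=23 -> 23 > 15, search left half
lo=0, hi=4, mid=2, arr[mid]=15 -> Found target at index 2!

Binary search finds 15 at index 2 after 2 comparisons. The search repeatedly halves the search space by comparing with the middle element.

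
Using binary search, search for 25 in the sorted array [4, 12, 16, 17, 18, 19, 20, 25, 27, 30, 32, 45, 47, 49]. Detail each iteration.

Binary search for 25 in [4, 12, 16, 17, 18, 19, 20, 25, 27, 30, 32, 45, 47, 49]:

lo=0, hi=13, mid=6, arr[mid]=20 -> 20 < 25, search right half
lo=7, hi=13, mid=10, arr[mid]=32 -> 32 > 25, search left half
lo=7, hi=9, mid=8, arr[mid]=27 -> 27 > 25, search left half
lo=7, hi=7, mid=7, arr[mid]=25 -> Found target at index 7!

Binary search finds 25 at index 7 after 4 comparisons. The search repeatedly halves the search space by comparing with the middle element.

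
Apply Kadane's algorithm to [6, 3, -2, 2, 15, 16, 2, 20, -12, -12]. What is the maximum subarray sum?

Using Kadane's algorithm on [6, 3, -2, 2, 15, 16, 2, 20, -12, -12]:

Scanning through the array:
Position 1 (value 3): max_ending_here = 9, max_so_far = 9
Position 2 (value -2): max_ending_here = 7, max_so_far = 9
Position 3 (value 2): max_ending_here = 9, max_so_far = 9
Position 4 (value 15): max_ending_here = 24, max_so_far = 24
Position 5 (value 16): max_ending_here = 40, max_so_far = 40
Position 6 (value 2): max_ending_here = 42, max_so_far = 42
Position 7 (value 20): max_ending_here = 62, max_so_far = 62
Position 8 (value -12): max_ending_here = 50, max_so_far = 62
Position 9 (value -12): max_ending_here = 38, max_so_far = 62

Maximum subarray: [6, 3, -2, 2, 15, 16, 2, 20]
Maximum sum: 62

The maximum subarray is [6, 3, -2, 2, 15, 16, 2, 20] with sum 62. This subarray runs from index 0 to index 7.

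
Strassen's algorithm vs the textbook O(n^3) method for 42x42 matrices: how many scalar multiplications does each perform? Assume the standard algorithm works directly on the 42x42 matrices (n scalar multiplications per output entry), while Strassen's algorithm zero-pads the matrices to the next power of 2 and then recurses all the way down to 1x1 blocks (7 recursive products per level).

Matrix multiplication for 42x42 matrices:

Strassen's algorithm requires power-of-2 dimensions. Pad 42x42 to 64x64 (next power of 2).

Standard algorithm: 42^3 = 74088 multiplications
Strassen's algorithm: 7^(log2(64)) = 7^6 = 117649 multiplications
Difference: 74088 - 117649 = -43561 (Strassen uses MORE here due to padding overhead — for small or just-over-power-of-2 n, padding can outweigh the per-level savings)

Standard: 74088 multiplications (42^3). Strassen: 117649 multiplications (7^6, after padding to 64x64). Strassen reduces 8 recursive multiplications to 7 at each level.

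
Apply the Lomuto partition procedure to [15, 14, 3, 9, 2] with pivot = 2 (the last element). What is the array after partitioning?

Lomuto partition with pivot = 2:

Initial array: [15, 14, 3, 9, 2]

arr[0]=15 > 2: no swap
arr[1]=14 > 2: no swap
arr[2]=3 > 2: no swap
arr[3]=9 > 2: no swap

Place pivot at position 0: [2, 14, 3, 9, 15]
Pivot position: 0

After partitioning with pivot 2, the array becomes [2, 14, 3, 9, 15]. The pivot is placed at index 0. All elements to the left of the pivot are <= 2, and all elements to the right are > 2.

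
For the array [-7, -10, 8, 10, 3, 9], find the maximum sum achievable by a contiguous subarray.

Using Kadane's algorithm on [-7, -10, 8, 10, 3, 9]:

Scanning through the array:
Position 1 (value -10): max_ending_here = -10, max_so_far = -7
Position 2 (value 8): max_ending_here = 8, max_so_far = 8
Position 3 (value 10): max_ending_here = 18, max_so_far = 18
Position 4 (value 3): max_ending_here = 21, max_so_far = 21
Position 5 (value 9): max_ending_here = 30, max_so_far = 30

Maximum subarray: [8, 10, 3, 9]
Maximum sum: 30

The maximum subarray is [8, 10, 3, 9] with sum 30. This subarray runs from index 2 to index 5.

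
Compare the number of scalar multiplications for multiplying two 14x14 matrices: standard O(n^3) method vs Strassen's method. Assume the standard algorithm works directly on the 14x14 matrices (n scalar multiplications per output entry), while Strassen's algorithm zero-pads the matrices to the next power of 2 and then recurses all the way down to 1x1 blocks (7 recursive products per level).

Matrix multiplication for 14x14 matrices:

Strassen's algorithm requires power-of-2 dimensions. Pad 14x14 to 16x16 (next power of 2).

Standard algorithm: 14^3 = 2744 multiplications
Strassen's algorithm: 7^(log2(16)) = 7^4 = 2401 multiplications
Savings: 2744 - 2401 = 343 multiplications

Standard: 2744 multiplications (14^3). Strassen: 2401 multiplications (7^4, after padding to 16x16). Strassen reduces 8 recursive multiplications to 7 at each level.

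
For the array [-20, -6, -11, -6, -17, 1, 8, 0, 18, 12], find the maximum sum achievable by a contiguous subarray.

Using Kadane's algorithm on [-20, -6, -11, -6, -17, 1, 8, 0, 18, 12]:

Scanning through the array:
Position 1 (value -6): max_ending_here = -6, max_so_far = -6
Position 2 (value -11): max_ending_here = -11, max_so_far = -6
Position 3 (value -6): max_ending_here = -6, max_so_far = -6
Position 4 (value -17): max_ending_here = -17, max_so_far = -6
Position 5 (value 1): max_ending_here = 1, max_so_far = 1
Position 6 (value 8): max_ending_here = 9, max_so_far = 9
Position 7 (value 0): max_ending_here = 9, max_so_far = 9
Position 8 (value 18): max_ending_here = 27, max_so_far = 27
Position 9 (value 12): max_ending_here = 39, max_so_far = 39

Maximum subarray: [1, 8, 0, 18, 12]
Maximum sum: 39

The maximum subarray is [1, 8, 0, 18, 12] with sum 39. This subarray runs from index 5 to index 9.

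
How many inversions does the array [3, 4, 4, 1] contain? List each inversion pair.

Finding inversions in [3, 4, 4, 1]:

(0, 3): arr[0]=3 > arr[3]=1
(1, 3): arr[1]=4 > arr[3]=1
(2, 3): arr[2]=4 > arr[3]=1

Total inversions: 3

The array has 3 inversion(s): (0,3), (1,3), (2,3). Each pair (i,j) satisfies i < j and arr[i] > arr[j].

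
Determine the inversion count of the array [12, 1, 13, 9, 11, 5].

Finding inversions in [12, 1, 13, 9, 11, 5]:

(0, 1): arr[0]=12 > arr[1]=1
(0, 3): arr[0]=12 > arr[3]=9
(0, 4): arr[0]=12 > arr[4]=11
(0, 5): arr[0]=12 > arr[5]=5
(2, 3): arr[2]=13 > arr[3]=9
(2, 4): arr[2]=13 > arr[4]=11
(2, 5): arr[2]=13 > arr[5]=5
(3, 5): arr[3]=9 > arr[5]=5
(4, 5): arr[4]=11 > arr[5]=5

Total inversions: 9

The array has 9 inversion(s): (0,1), (0,3), (0,4), (0,5), (2,3), (2,4), (2,5), (3,5), (4,5). Each pair (i,j) satisfies i < j and arr[i] > arr[j].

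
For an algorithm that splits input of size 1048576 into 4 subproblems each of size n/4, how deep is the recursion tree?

For divide and conquer with division factor 4:

Problem sizes at each level:
Level 0: 1048576
Level 1: 262144
Level 2: 65536
Level 3: 16384
Level 4: 4096
Level 5: 1024
Level 6: 256
Level 7: 64
Level 8: 16
Level 9: 4
Level 10: 1

The root is level 0 and the size-1 base case is level 10 (the tree spans levels 0 through 10, i.e. 11 levels counting the root), so the depth is the number of divisions: log_4(1048576) = 10

The recursion tree depth is log_4(1048576) = 10. At each level, the problem size is divided by 4, so it takes 10 divisions to reduce to a base case of size 1. The algorithm makes 4 recursive calls at each level.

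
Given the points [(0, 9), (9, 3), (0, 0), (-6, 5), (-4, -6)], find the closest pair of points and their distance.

Computing all pairwise distances among 5 points:

d((0, 9), (9, 3)) = 10.8167
d((0, 9), (0, 0)) = 9.0
d((0, 9), (-6, 5)) = 7.2111 <-- minimum
d((0, 9), (-4, -6)) = 15.5242
d((9, 3), (0, 0)) = 9.4868
d((9, 3), (-6, 5)) = 15.1327
d((9, 3), (-4, -6)) = 15.8114
d((0, 0), (-6, 5)) = 7.8102
d((0, 0), (-4, -6)) = 7.2111 <-- minimum
d((-6, 5), (-4, -6)) = 11.1803

Minimum distance: 7.2111 (tie among 2 pairs: (0, 9) and (-6, 5); (0, 0) and (-4, -6))

The minimum Euclidean distance is 7.2111. There is a tie: 2 pairs achieve this minimum — (0, 9) and (-6, 5); (0, 0) and (-4, -6). Any of these is a valid closest pair. For 5 points, brute-force pairwise comparison is shown above. For large n, the divide-and-conquer algorithm (sort by x, recurse on halves, check the dividing strip) achieves O(n log n).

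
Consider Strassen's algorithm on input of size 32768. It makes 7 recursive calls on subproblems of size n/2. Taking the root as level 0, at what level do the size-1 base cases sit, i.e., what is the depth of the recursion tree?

For divide and conquer with division factor 2:

Problem sizes at each level:
Level 0: 32768
Level 1: 16384
Level 2: 8192
Level 3: 4096
Level 4: 2048
Level 5: 1024
Level 6: 512
Level 7: 256
Level 8: 128
Level 9: 64
Level 10: 32
Level 11: 16
Level 12: 8
Level 13: 4
Level 14: 2
Level 15: 1

The root is level 0 and the size-1 base case is level 15 (the tree spans levels 0 through 15, i.e. 16 levels counting the root), so the depth is the number of divisions: log_2(32768) = 15

The recursion tree depth is log_2(32768) = 15. At each level, the problem size is divided by 2, so it takes 15 divisions to reduce to a base case of size 1. The algorithm makes 7 recursive calls at each level.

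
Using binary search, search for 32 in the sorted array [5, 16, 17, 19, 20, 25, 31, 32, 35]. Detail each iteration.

Binary search for 32 in [5, 16, 17, 19, 20, 25, 31, 32, 35]:

lo=0, hi=8, mid=4, arr[mid]=20 -> 20 < 32, search right half
lo=5, hi=8, mid=6, arr[mid]=31 -> 31 < 32, search right half
lo=7, hi=8, mid=7, arr[mid]=32 -> Found target at index 7!

Binary search finds 32 at index 7 after 3 comparisons. The search repeatedly halves the search space by comparing with the middle element.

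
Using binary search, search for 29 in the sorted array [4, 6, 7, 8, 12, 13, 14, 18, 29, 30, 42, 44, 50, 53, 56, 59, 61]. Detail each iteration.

Binary search for 29 in [4, 6, 7, 8, 12, 13, 14, 18, 29, 30, 42, 44, 50, 53, 56, 59, 61]:

lo=0, hi=16, mid=8, arr[mid]=29 -> Found target at index 8!

Binary search finds 29 at index 8 after 1 comparisons. The search repeatedly halves the search space by comparing with the middle element.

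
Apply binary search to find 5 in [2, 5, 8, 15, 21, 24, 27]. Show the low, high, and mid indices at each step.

Binary search for 5 in [2, 5, 8, 15, 21, 24, 27]:

lo=0, hi=6, mid=3, arr[mid]=15 -> 15 > 5, search left half
lo=0, hi=2, mid=1, arr[mid]=5 -> Found target at index 1!

Binary search finds 5 at index 1 after 2 comparisons. The search repeatedly halves the search space by comparing with the middle element.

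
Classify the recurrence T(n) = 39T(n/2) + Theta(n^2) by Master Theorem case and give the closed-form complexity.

Master Theorem for T(n) = 39T(n/2) + O(n^2):

a = 39, b = 2, c = 2
log_b(a) = log_2(39) = 5.2854

Case 1: c = 2 < log_2(39) = 5.2854
T(n) = O(n^(log_2 39))

For T(n) = 39T(n/2) + O(n^2): log_2(39) = 5.2854. This is Case 1 of the Master Theorem (c < log_b(a), work dominated by leaves), giving O(n^(log_2 39)).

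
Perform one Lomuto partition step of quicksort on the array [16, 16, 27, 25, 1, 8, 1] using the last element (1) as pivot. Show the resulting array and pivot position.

Lomuto partition with pivot = 1:

Initial array: [16, 16, 27, 25, 1, 8, 1]

arr[0]=16 > 1: no swap
arr[1]=16 > 1: no swap
arr[2]=27 > 1: no swap
arr[3]=25 > 1: no swap
arr[4]=1 <= 1: swap with position 0, array becomes [1, 16, 27, 25, 16, 8, 1]
arr[5]=8 > 1: no swap

Place pivot at position 1: [1, 1, 27, 25, 16, 8, 16]
Pivot position: 1

After partitioning with pivot 1, the array becomes [1, 1, 27, 25, 16, 8, 16]. The pivot is placed at index 1. All elements to the left of the pivot are <= 1, and all elements to the right are > 1.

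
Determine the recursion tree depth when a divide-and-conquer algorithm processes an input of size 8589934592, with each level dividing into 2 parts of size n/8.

For divide and conquer with division factor 8:

Problem sizes at each level:
Level 0: 8589934592
Level 1: 1073741824
Level 2: 134217728
Level 3: 16777216
Level 4: 2097152
Level 5: 262144
Level 6: 32768
Level 7: 4096
Level 8: 512
Level 9: 64
Level 10: 8
Level 11: 1

The root is level 0 and the size-1 base case is level 11 (the tree spans levels 0 through 11, i.e. 12 levels counting the root), so the depth is the number of divisions: log_8(8589934592) = 11

The recursion tree depth is log_8(8589934592) = 11. At each level, the problem size is divided by 8, so it takes 11 divisions to reduce to a base case of size 1. The algorithm makes 2 recursive calls at each level.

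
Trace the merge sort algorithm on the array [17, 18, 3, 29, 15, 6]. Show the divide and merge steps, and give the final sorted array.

Merge sort trace:

Split: [17, 18, 3, 29, 15, 6] -> [17, 18, 3] and [29, 15, 6]
  Split: [17, 18, 3] -> [17] and [18, 3]
    Split: [18, 3] -> [18] and [3]
    Merge: [18] + [3] -> [3, 18]
  Merge: [17] + [3, 18] -> [3, 17, 18]
  Split: [29, 15, 6] -> [29] and [15, 6]
    Split: [15, 6] -> [15] and [6]
    Merge: [15] + [6] -> [6, 15]
  Merge: [29] + [6, 15] -> [6, 15, 29]
Merge: [3, 17, 18] + [6, 15, 29] -> [3, 6, 15, 17, 18, 29]

Final sorted array: [3, 6, 15, 17, 18, 29]

The merge sort proceeds by recursively splitting the array and merging sorted halves.
After all merges, the sorted array is [3, 6, 15, 17, 18, 29].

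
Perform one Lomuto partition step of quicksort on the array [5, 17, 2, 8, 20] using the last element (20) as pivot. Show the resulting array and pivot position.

Lomuto partition with pivot = 20:

Initial array: [5, 17, 2, 8, 20]

arr[0]=5 <= 20: swap with position 0, array becomes [5, 17, 2, 8, 20]
arr[1]=17 <= 20: swap with position 1, array becomes [5, 17, 2, 8, 20]
arr[2]=2 <= 20: swap with position 2, array becomes [5, 17, 2, 8, 20]
arr[3]=8 <= 20: swap with position 3, array becomes [5, 17, 2, 8, 20]

Place pivot at position 4: [5, 17, 2, 8, 20]
Pivot position: 4

After partitioning with pivot 20, the array becomes [5, 17, 2, 8, 20]. The pivot is placed at index 4. All elements to the left of the pivot are <= 20, and all elements to the right are > 20.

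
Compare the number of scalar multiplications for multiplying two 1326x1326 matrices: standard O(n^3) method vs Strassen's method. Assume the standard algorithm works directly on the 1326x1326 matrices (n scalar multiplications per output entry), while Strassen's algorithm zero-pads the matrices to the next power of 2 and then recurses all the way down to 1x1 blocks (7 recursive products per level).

Matrix multiplication for 1326x1326 matrices:

Strassen's algorithm requires power-of-2 dimensions. Pad 1326x1326 to 2048x2048 (next power of 2).

Standard algorithm: 1326^3 = 2331473976 multiplications
Strassen's algorithm: 7^(log2(2048)) = 7^11 = 1977326743 multiplications
Savings: 2331473976 - 1977326743 = 354147233 multiplications

Standard: 2331473976 multiplications (1326^3). Strassen: 1977326743 multiplications (7^11, after padding to 2048x2048). Strassen reduces 8 recursive multiplications to 7 at each level.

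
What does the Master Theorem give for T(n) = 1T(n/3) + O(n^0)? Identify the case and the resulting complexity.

Master Theorem for T(n) = 1T(n/3) + O(n^0):

a = 1, b = 3, c = 0
log_b(a) = log_3(1) = 0.0000

Case 2: c = 0 = log_3(1) = 0.0000
T(n) = O(n^0 log n) = O(log n)

For T(n) = 1T(n/3) + O(n^0): log_3(1) = 0.0000. This is Case 2 of the Master Theorem (c = log_b(a), equal work at all levels), giving O(log n).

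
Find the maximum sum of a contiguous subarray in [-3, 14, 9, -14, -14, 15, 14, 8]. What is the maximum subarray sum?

Using Kadane's algorithm on [-3, 14, 9, -14, -14, 15, 14, 8]:

Scanning through the array:
Position 1 (value 14): max_ending_here = 14, max_so_far = 14
Position 2 (value 9): max_ending_here = 23, max_so_far = 23
Position 3 (value -14): max_ending_here = 9, max_so_far = 23
Position 4 (value -14): max_ending_here = -5, max_so_far = 23
Position 5 (value 15): max_ending_here = 15, max_so_far = 23
Position 6 (value 14): max_ending_here = 29, max_so_far = 29
Position 7 (value 8): max_ending_here = 37, max_so_far = 37

Maximum subarray: [15, 14, 8]
Maximum sum: 37

The maximum subarray is [15, 14, 8] with sum 37. This subarray runs from index 5 to index 7.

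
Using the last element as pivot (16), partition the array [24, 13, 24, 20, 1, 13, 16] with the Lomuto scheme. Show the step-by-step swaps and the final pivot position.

Lomuto partition with pivot = 16:

Initial array: [24, 13, 24, 20, 1, 13, 16]

arr[0]=24 > 16: no swap
arr[1]=13 <= 16: swap with position 0, array becomes [13, 24, 24, 20, 1, 13, 16]
arr[2]=24 > 16: no swap
arr[3]=20 > 16: no swap
arr[4]=1 <= 16: swap with position 1, array becomes [13, 1, 24, 20, 24, 13, 16]
arr[5]=13 <= 16: swap with position 2, array becomes [13, 1, 13, 20, 24, 24, 16]

Place pivot at position 3: [13, 1, 13, 16, 24, 24, 20]
Pivot position: 3

After partitioning with pivot 16, the array becomes [13, 1, 13, 16, 24, 24, 20]. The pivot is placed at index 3. All elements to the left of the pivot are <= 16, and all elements to the right are > 16.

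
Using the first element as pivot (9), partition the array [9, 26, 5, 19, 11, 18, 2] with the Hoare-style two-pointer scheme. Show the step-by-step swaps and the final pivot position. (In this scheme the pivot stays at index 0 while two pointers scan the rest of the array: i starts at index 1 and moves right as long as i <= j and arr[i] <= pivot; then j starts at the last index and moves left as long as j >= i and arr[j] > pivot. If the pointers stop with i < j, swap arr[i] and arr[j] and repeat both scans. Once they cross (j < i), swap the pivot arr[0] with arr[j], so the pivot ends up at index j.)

Hoare-style two-pointer partition with pivot = 9:

Initial array: [9, 26, 5, 19, 11, 18, 2]

Pointers start at i = 1, j = 6.
i stops at index 1 (arr[1]=26 > 9), j stops at index 6 (arr[6]=2 <= 9): swap arr[1] and arr[6], array becomes [9, 2, 5, 19, 11, 18, 26]
i ends at 3, j ends at 2: the pointers have crossed (j < i), so scanning stops.

Swap pivot arr[0] with arr[2] to place pivot at position 2: [5, 2, 9, 19, 11, 18, 26]
Pivot position: 2

After partitioning with pivot 9, the array becomes [5, 2, 9, 19, 11, 18, 26]. The pivot is placed at index 2. All elements to the left of the pivot are <= 9, and all elements to the right are > 9.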